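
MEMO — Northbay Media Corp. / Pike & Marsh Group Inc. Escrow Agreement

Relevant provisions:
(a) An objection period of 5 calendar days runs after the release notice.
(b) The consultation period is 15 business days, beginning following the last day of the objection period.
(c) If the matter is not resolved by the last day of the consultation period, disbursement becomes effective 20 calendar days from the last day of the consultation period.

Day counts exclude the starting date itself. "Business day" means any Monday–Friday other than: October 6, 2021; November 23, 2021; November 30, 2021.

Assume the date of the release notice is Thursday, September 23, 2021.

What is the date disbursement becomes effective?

Adding 5 calendar days to September 23, 2021 gives September 28, 2021, which is the last day of the objection period.
The last day of the consultation period: counting 15 business days from Tuesday, September 28, 2021 (Sep 29, Sep 30, Oct 1, Oct 4, …, Oct 18, Oct 19, Oct 20, skipping weekends and the listed holiday on Oct 6) reaches Wednesday, October 20, 2021.
Adding 20 calendar days to October 20, 2021 gives November 9, 2021, which is the date disbursement becomes effective.

November 9, 2021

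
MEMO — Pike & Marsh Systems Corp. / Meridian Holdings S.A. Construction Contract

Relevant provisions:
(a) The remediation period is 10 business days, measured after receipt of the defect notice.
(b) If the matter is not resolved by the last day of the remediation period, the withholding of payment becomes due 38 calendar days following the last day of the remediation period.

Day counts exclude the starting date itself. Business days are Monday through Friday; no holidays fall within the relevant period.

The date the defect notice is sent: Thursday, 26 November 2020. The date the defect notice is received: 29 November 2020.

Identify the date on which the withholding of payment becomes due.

18 January 2021

The last day of the remediation period: 10 business days after Sunday, 29 November 2020, skipping weekends — Nov 30, Dec 1, Dec 2, Dec 3, Dec 4, Dec 7, Dec 8, Dec 9, Dec 10, Dec 11 — lands on Friday, 11 December 2020.
The date on which the withholding of payment becomes due: 11 December 2020 + 38 days = 18 January 2021.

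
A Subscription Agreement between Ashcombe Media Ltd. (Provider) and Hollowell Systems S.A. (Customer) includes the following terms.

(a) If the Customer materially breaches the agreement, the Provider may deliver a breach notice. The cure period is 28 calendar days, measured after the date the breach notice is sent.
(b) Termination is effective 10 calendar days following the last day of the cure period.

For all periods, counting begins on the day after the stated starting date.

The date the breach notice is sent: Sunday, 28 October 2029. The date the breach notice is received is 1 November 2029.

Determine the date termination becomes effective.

The last day of the cure period: 28 calendar days after 28 October 2029 is 25 November 2029.
The date termination becomes effective: 25 November 2029 + 10 days = 5 December 2029.

5 December 2029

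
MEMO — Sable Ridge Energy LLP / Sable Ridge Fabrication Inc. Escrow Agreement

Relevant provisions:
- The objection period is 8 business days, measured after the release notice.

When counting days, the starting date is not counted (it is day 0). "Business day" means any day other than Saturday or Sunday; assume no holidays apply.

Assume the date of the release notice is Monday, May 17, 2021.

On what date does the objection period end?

May 27, 2021

From Monday, May 17, 2021, 8 business days (May 18, May 19, May 20, May 21, May 24, May 25, May 26, May 27, skipping weekends) brings us to Thursday, May 27, 2021, which is the last day of the objection period.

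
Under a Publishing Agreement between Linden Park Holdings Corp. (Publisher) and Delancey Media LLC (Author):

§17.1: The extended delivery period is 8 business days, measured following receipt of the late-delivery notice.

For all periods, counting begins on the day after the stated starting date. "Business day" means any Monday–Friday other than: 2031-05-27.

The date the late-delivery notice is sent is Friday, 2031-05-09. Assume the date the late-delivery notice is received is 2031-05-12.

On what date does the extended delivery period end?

The last day of the extended delivery period: 8 business days after Monday, 2031-05-12, skipping weekends — May 13, May 14, May 15, May 16, May 19, May 20, May 21, May 22 — lands on Thursday, 2031-05-22.

2031-05-22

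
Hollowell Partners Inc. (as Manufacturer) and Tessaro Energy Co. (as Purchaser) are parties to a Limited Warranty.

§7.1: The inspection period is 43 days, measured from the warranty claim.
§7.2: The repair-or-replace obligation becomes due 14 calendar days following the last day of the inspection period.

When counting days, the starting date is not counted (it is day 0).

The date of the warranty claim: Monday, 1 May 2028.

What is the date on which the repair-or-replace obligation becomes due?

Adding 43 calendar days to 1 May 2028 gives 13 June 2028, which is the last day of the inspection period.
The date on which the repair-or-replace obligation becomes due: 13 June 2028 + 14 days = 27 June 2028.

27 June 2028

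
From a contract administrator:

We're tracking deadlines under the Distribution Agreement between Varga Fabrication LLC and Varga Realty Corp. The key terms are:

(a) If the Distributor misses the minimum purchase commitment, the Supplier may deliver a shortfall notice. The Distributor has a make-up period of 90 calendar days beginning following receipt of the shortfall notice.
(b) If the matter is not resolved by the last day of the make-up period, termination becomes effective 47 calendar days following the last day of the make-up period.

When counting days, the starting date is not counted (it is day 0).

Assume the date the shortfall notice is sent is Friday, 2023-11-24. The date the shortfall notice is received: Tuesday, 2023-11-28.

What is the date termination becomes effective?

Adding 90 calendar days to 2023-11-28 gives 2024-02-26, which is the last day of the make-up period.
The date termination becomes effective: 2024-02-26 + 47 days = 2024-04-13.

2024-04-13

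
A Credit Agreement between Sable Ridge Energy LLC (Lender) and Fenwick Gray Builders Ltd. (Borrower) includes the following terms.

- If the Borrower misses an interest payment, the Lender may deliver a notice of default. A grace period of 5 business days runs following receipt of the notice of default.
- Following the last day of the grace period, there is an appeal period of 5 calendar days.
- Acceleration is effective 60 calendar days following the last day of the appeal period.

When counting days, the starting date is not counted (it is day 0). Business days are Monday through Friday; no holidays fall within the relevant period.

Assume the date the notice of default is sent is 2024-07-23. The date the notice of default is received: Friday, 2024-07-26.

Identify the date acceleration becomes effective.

2024-10-06

The last day of the grace period: counting 5 business days from Friday, 2024-07-26 (Jul 29, Jul 30, Jul 31, Aug 1, Aug 2, skipping weekends) reaches Friday, 2024-08-02.
The last day of the appeal period: 5 calendar days after 2024-08-02 is 2024-08-07.
Adding 60 calendar days to 2024-08-07 gives 2024-10-06, which is the date acceleration becomes effective.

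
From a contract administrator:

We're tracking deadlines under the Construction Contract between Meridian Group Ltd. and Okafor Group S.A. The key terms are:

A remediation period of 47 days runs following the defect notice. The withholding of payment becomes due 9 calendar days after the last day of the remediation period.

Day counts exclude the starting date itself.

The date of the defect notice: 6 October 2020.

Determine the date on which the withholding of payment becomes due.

1 December 2020

The last day of the remediation period: 6 October 2020 + 47 days = 22 November 2020.
Adding 9 calendar days to 22 November 2020 gives 1 December 2020, which is the date on which the withholding of payment becomes due.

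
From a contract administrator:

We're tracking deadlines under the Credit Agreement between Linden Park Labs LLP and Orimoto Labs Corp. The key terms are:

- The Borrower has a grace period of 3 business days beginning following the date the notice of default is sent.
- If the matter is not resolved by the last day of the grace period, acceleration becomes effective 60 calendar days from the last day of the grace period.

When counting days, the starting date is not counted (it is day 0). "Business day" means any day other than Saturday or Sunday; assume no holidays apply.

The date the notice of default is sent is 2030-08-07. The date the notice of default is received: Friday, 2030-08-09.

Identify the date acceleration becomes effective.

From Wednesday, 2030-08-07, 3 business days (Aug 8, Aug 9, Aug 12, skipping weekends) brings us to Monday, 2030-08-12, which is the last day of the grace period.
Adding 60 calendar days to 2030-08-12 gives 2030-10-11, which is the date acceleration becomes effective.

2030-10-11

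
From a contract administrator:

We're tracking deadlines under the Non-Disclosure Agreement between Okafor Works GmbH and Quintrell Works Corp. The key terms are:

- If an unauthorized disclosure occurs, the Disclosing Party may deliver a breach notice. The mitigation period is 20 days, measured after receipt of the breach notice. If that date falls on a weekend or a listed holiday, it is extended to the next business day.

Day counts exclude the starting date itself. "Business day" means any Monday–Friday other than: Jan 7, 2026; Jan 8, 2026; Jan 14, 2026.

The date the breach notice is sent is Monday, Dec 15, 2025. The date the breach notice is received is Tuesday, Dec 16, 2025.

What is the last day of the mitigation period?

Adding 20 calendar days to Dec 16, 2025 gives Jan 5, 2026, which is the last day of the mitigation period. Jan 5, 2026 is a Monday and is not a listed holiday, so no roll-forward applies.

Jan 5, 2026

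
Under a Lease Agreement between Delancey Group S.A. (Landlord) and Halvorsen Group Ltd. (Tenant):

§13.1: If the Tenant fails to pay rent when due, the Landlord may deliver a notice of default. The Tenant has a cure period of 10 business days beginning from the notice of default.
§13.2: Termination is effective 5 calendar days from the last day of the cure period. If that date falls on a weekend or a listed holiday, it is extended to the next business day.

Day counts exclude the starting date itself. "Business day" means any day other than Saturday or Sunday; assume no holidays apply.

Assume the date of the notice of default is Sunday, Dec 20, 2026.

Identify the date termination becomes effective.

Jan 6, 2027

From Sunday, Dec 20, 2026, 10 business days (Dec 21, Dec 22, Dec 23, Dec 24, Dec 25, Dec 28, Dec 29, Dec 30, Dec 31, Jan 1, skipping weekends) brings us to Friday, Jan 1, 2027, which is the last day of the cure period.
The date termination becomes effective: Jan 1, 2027 + 5 days = Jan 6, 2027. Jan 6, 2027 is a Wednesday, so no roll-forward applies.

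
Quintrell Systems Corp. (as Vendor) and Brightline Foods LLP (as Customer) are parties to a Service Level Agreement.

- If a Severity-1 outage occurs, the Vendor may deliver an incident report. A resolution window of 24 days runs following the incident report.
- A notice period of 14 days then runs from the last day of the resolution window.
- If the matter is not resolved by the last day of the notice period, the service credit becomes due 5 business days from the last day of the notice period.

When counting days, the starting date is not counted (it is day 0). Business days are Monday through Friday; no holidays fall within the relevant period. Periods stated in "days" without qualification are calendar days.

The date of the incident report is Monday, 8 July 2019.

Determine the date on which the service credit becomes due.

22 August 2019

The last day of the resolution window: 8 July 2019 + 24 days = 1 August 2019.
The last day of the notice period: 14 calendar days after 1 August 2019 is 15 August 2019.
The date on which the service credit becomes due: 5 business days after Thursday, 15 August 2019, skipping weekends — Aug 16, Aug 19, Aug 20, Aug 21, Aug 22 — lands on Thursday, 22 August 2019.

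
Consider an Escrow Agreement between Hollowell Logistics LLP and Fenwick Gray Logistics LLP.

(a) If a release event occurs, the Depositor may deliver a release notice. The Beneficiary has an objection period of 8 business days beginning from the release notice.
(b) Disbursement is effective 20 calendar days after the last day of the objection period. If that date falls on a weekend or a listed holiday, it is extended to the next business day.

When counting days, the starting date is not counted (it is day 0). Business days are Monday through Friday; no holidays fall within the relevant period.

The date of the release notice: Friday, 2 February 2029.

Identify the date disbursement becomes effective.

The last day of the objection period: 8 business days after Friday, 2 February 2029, skipping weekends — Feb 5, Feb 6, Feb 7, Feb 8, Feb 9, Feb 12, Feb 13, Feb 14 — lands on Wednesday, 14 February 2029.
The date disbursement becomes effective: 14 February 2029 + 20 days = 6 March 2029. 6 March 2029 is a Tuesday, so no roll-forward applies.

6 March 2029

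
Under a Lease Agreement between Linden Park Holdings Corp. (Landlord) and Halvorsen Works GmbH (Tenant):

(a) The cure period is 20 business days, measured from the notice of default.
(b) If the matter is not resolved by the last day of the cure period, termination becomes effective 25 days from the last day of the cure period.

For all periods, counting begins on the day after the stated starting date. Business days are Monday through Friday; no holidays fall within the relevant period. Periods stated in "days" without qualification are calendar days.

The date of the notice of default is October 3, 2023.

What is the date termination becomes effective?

November 25, 2023

The last day of the cure period: 20 business days after Tuesday, October 3, 2023, skipping weekends — Oct 4, Oct 5, Oct 6, Oct 9, …, Oct 27, Oct 30, Oct 31 — lands on Tuesday, October 31, 2023.
Adding 25 calendar days to October 31, 2023 gives November 25, 2023, which is the date termination becomes effective.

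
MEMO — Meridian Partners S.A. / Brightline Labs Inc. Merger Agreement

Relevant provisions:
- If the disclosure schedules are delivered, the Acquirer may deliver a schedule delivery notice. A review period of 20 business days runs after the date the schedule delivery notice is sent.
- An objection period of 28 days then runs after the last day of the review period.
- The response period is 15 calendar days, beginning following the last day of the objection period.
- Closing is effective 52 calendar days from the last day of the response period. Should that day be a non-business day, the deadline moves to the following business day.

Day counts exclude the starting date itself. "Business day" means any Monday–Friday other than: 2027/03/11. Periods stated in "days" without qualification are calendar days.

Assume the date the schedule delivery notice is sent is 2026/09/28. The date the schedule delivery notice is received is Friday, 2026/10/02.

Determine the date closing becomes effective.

2027/01/29

The last day of the review period: counting 20 business days from Monday, 2026/09/28 (Sep 29, Sep 30, Oct 1, Oct 2, …, Oct 22, Oct 23, Oct 26, skipping weekends) reaches Monday, 2026/10/26.
Adding 28 calendar days to 2026/10/26 gives 2026/11/23, which is the last day of the objection period.
Adding 15 calendar days to 2026/11/23 gives 2026/12/08, which is the last day of the response period.
Adding 52 calendar days to 2026/12/08 gives 2027/01/29, which is the date closing becomes effective. 2027/01/29 is a Friday and is not a listed holiday, so no roll-forward applies.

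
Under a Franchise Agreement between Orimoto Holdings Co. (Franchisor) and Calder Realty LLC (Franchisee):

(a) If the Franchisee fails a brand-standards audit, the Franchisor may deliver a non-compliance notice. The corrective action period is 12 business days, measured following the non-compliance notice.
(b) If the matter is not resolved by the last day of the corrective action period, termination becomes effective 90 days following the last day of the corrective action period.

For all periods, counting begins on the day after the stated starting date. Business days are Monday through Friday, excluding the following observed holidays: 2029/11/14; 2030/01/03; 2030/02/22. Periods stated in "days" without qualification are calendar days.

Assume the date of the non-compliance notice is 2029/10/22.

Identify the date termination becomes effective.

2030/02/05

The last day of the corrective action period: 12 business days after Monday, 2029/10/22, skipping weekends — Oct 23, Oct 24, Oct 25, Oct 26, …, Nov 5, Nov 6, Nov 7 — lands on Wednesday, 2029/11/07.
The date termination becomes effective: 90 calendar days after 2029/11/07 is 2030/02/05.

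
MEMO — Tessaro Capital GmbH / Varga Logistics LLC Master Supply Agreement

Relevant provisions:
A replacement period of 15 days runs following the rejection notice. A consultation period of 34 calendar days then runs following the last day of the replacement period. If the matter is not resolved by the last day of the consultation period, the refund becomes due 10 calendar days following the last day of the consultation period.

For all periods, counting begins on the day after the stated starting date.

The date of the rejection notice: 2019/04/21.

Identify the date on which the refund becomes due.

2019/06/19

Adding 15 calendar days to 2019/04/21 gives 2019/05/06, which is the last day of the replacement period.
Adding 34 calendar days to 2019/05/06 gives 2019/06/09, which is the last day of the consultation period.
Adding 10 calendar days to 2019/06/09 gives 2019/06/19, which is the date on which the refund becomes due.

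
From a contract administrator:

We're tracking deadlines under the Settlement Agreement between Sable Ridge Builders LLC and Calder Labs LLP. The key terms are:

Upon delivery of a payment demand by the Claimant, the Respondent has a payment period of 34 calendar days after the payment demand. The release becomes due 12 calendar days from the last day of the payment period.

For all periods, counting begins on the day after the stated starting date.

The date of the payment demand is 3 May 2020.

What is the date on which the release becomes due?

18 June 2020

The last day of the payment period: 3 May 2020 + 34 days = 6 June 2020.
The date on which the release becomes due: 12 calendar days after 6 June 2020 is 18 June 2020.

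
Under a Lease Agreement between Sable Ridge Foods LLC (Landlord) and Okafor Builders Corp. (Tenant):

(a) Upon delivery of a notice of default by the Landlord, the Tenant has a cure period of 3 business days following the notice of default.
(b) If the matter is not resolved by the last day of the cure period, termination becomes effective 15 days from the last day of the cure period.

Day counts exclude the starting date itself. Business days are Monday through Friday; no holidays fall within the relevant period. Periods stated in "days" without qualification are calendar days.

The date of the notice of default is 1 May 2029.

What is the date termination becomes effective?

19 May 2029

From Tuesday, 1 May 2029, 3 business days (May 2, May 3, May 4, skipping weekends) brings us to Friday, 4 May 2029, which is the last day of the cure period.
The date termination becomes effective: 15 calendar days after 4 May 2029 is 19 May 2029.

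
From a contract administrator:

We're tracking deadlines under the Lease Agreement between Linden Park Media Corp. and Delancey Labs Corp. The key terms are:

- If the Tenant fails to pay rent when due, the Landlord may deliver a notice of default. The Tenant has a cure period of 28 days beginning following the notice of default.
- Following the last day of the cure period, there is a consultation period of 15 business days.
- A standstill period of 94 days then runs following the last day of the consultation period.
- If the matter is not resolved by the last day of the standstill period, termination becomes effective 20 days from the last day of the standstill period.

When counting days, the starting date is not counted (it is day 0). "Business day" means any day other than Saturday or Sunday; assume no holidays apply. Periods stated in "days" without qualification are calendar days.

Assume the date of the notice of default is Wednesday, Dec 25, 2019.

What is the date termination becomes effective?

Adding 28 calendar days to Dec 25, 2019 gives Jan 22, 2020, which is the last day of the cure period.
From Wednesday, Jan 22, 2020, 15 business days (Jan 23, Jan 24, Jan 27, Jan 28, …, Feb 10, Feb 11, Feb 12, skipping weekends) brings us to Wednesday, Feb 12, 2020, which is the last day of the consultation period.
The last day of the standstill period: Feb 12, 2020 + 94 days = May 16, 2020.
The date termination becomes effective: May 16, 2020 + 20 days = Jun 5, 2020.

Jun 5, 2020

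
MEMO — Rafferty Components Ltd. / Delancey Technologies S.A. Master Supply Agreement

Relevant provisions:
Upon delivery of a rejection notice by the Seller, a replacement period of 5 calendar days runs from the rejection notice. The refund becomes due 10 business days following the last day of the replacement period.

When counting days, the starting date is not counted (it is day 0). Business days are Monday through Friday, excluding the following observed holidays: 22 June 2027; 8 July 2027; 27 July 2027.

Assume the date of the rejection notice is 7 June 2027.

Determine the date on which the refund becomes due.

Adding 5 calendar days to 7 June 2027 gives 12 June 2027, which is the last day of the replacement period.
The date on which the refund becomes due: 10 business days after Saturday, 12 June 2027, skipping weekends and the listed holiday on Jun 22 — Jun 14, Jun 15, Jun 16, Jun 17, Jun 18, Jun 21, Jun 23, Jun 24, Jun 25, Jun 28 — lands on Monday, 28 June 2027.

28 June 2027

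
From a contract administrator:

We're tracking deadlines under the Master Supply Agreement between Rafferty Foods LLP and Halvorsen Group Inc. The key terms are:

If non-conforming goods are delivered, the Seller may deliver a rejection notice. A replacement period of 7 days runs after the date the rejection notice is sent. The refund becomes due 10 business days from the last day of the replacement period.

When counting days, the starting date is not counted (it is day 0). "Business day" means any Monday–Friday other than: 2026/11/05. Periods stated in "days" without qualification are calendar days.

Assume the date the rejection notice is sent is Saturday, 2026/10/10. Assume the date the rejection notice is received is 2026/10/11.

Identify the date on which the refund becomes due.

The last day of the replacement period: 2026/10/10 + 7 days = 2026/10/17.
The date on which the refund becomes due: 10 business days after Saturday, 2026/10/17, skipping weekends — Oct 19, Oct 20, Oct 21, Oct 22, Oct 23, Oct 26, Oct 27, Oct 28, Oct 29, Oct 30 — lands on Friday, 2026/10/30.

2026/10/30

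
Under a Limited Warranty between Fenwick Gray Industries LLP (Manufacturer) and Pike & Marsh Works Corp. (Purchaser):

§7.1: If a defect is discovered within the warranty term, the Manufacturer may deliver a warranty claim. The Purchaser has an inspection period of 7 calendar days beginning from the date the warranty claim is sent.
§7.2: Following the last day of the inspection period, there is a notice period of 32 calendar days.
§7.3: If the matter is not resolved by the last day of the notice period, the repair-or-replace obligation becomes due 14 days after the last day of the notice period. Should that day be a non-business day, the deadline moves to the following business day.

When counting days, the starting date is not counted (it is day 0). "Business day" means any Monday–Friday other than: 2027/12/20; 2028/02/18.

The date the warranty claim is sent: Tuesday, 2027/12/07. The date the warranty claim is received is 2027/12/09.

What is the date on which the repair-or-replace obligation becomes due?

Adding 7 calendar days to 2027/12/07 gives 2027/12/14, which is the last day of the inspection period.
The last day of the notice period: 32 calendar days after 2027/12/14 is 2028/01/15.
The date on which the repair-or-replace obligation becomes due: 2028/01/15 + 14 days = 2028/01/29. That falls on a Saturday, so it rolls to the next business day, Monday, 2028/01/31.

2028/01/31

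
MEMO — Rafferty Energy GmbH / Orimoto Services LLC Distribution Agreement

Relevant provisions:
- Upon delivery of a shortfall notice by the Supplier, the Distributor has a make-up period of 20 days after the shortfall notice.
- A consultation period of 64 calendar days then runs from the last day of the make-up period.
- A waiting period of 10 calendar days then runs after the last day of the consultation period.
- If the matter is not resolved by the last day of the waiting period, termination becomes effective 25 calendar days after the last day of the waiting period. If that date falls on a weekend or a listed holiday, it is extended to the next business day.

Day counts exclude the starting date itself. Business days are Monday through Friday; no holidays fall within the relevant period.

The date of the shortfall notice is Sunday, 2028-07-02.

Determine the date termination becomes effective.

2028-10-30

The last day of the make-up period: 20 calendar days after 2028-07-02 is 2028-07-22.
Adding 64 calendar days to 2028-07-22 gives 2028-09-24, which is the last day of the consultation period.
Adding 10 calendar days to 2028-09-24 gives 2028-10-04, which is the last day of the waiting period.
The date termination becomes effective: 2028-10-04 + 25 days = 2028-10-29. That falls on a Sunday, so it rolls to the next business day, Monday, 2028-10-30.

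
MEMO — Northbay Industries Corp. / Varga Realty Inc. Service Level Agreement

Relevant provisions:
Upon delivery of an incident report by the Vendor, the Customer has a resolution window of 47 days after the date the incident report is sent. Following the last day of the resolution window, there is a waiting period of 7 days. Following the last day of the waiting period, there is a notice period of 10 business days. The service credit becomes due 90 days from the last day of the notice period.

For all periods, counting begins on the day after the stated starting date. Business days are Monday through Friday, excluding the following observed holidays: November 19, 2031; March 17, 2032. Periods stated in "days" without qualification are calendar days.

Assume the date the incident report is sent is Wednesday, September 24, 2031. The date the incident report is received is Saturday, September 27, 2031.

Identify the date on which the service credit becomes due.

March 1, 2032

The last day of the resolution window: 47 calendar days after September 24, 2031 is November 10, 2031.
The last day of the waiting period: 7 calendar days after November 10, 2031 is November 17, 2031.
The last day of the notice period: 10 business days after Monday, November 17, 2031, skipping weekends and the listed holiday on Nov 19 — Nov 18, Nov 20, Nov 21, Nov 24, Nov 25, Nov 26, Nov 27, Nov 28, Dec 1, Dec 2 — lands on Tuesday, December 2, 2031.
Adding 90 calendar days to December 2, 2031 gives March 1, 2032, which is the date on which the service credit becomes due.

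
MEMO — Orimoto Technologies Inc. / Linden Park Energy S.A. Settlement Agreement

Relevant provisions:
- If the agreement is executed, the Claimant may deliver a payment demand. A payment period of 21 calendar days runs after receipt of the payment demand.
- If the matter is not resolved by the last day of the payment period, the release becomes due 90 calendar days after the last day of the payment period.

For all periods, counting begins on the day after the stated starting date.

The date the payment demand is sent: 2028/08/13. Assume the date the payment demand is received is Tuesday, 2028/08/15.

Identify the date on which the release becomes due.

2028/12/04

The last day of the payment period: 2028/08/15 + 21 days = 2028/09/05.
The date on which the release becomes due: 2028/09/05 + 90 days = 2028/12/04.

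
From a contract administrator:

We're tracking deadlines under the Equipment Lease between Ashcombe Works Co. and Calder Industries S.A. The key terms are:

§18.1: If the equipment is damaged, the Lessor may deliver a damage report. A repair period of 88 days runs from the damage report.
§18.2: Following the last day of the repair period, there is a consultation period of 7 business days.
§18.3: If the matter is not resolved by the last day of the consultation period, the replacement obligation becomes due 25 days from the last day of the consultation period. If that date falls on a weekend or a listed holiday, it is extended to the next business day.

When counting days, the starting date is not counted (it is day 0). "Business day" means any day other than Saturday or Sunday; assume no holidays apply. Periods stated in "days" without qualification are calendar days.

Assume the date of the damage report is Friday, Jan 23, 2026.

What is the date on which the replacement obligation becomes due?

May 25, 2026

Adding 88 calendar days to Jan 23, 2026 gives Apr 21, 2026, which is the last day of the repair period.
The last day of the consultation period: counting 7 business days from Tuesday, Apr 21, 2026 (Apr 22, Apr 23, Apr 24, Apr 27, Apr 28, Apr 29, Apr 30, skipping weekends) reaches Thursday, Apr 30, 2026.
The date on which the replacement obligation becomes due: Apr 30, 2026 + 25 days = May 25, 2026. May 25, 2026 is a Monday, so no roll-forward applies.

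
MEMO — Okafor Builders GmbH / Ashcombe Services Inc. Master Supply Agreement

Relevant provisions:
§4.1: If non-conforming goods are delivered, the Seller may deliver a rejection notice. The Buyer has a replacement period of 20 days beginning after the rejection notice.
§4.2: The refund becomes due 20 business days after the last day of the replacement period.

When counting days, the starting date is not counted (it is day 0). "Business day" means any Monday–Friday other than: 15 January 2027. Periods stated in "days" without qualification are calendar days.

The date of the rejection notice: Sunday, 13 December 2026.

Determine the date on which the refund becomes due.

1 February 2027

Adding 20 calendar days to 13 December 2026 gives 2 January 2027, which is the last day of the replacement period.
The date on which the refund becomes due: counting 20 business days from Saturday, 2 January 2027 (Jan 4, Jan 5, Jan 6, Jan 7, …, Jan 28, Jan 29, Feb 1, skipping weekends and the listed holiday on Jan 15) reaches Monday, 1 February 2027.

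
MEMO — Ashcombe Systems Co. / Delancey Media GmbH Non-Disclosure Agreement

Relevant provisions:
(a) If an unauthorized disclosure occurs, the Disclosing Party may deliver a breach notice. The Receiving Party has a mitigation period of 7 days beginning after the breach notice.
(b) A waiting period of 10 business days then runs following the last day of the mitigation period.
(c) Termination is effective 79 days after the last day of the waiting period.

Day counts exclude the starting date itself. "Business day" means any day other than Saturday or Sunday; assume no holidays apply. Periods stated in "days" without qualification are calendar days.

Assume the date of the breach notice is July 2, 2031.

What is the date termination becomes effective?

October 10, 2031

Adding 7 calendar days to July 2, 2031 gives July 9, 2031, which is the last day of the mitigation period.
From Wednesday, July 9, 2031, 10 business days (Jul 10, Jul 11, Jul 14, Jul 15, Jul 16, Jul 17, Jul 18, Jul 21, Jul 22, Jul 23, skipping weekends) brings us to Wednesday, July 23, 2031, which is the last day of the waiting period.
The date termination becomes effective: July 23, 2031 + 79 days = October 10, 2031.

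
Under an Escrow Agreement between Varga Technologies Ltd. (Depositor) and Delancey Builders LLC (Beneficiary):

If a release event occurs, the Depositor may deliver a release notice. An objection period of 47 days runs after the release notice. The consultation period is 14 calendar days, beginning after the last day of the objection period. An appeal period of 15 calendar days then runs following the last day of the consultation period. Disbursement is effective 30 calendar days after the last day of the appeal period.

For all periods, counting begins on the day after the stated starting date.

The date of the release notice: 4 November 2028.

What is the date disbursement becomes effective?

18 February 2029

The last day of the objection period: 47 calendar days after 4 November 2028 is 21 December 2028.
Adding 14 calendar days to 21 December 2028 gives 4 January 2029, which is the last day of the consultation period.
The last day of the appeal period: 4 January 2029 + 15 days = 19 January 2029.
The date disbursement becomes effective: 30 calendar days after 19 January 2029 is 18 February 2029.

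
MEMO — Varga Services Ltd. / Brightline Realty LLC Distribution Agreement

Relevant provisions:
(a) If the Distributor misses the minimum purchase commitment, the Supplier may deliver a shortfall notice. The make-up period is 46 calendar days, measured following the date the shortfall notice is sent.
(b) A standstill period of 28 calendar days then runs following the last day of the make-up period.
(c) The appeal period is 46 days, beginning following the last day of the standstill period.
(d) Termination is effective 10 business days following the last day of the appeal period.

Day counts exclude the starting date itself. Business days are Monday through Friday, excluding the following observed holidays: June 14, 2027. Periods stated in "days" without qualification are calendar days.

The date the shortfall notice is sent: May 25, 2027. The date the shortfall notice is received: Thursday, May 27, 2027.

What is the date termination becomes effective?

The last day of the make-up period: 46 calendar days after May 25, 2027 is July 10, 2027.
The last day of the standstill period: 28 calendar days after July 10, 2027 is August 7, 2027.
The last day of the appeal period: August 7, 2027 + 46 days = September 22, 2027.
The date termination becomes effective: counting 10 business days from Wednesday, September 22, 2027 (Sep 23, Sep 24, Sep 27, Sep 28, Sep 29, Sep 30, Oct 1, Oct 4, Oct 5, Oct 6, skipping weekends) reaches Wednesday, October 6, 2027.

October 6, 2027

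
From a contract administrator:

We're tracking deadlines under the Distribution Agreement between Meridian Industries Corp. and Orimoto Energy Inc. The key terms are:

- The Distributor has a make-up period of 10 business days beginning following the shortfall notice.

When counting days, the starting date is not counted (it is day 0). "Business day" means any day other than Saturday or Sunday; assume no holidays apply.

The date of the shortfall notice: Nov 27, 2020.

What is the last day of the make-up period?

From Friday, Nov 27, 2020, 10 business days (Nov 30, Dec 1, Dec 2, Dec 3, Dec 4, Dec 7, Dec 8, Dec 9, Dec 10, Dec 11, skipping weekends) brings us to Friday, Dec 11, 2020, which is the last day of the make-up period.

Dec 11, 2020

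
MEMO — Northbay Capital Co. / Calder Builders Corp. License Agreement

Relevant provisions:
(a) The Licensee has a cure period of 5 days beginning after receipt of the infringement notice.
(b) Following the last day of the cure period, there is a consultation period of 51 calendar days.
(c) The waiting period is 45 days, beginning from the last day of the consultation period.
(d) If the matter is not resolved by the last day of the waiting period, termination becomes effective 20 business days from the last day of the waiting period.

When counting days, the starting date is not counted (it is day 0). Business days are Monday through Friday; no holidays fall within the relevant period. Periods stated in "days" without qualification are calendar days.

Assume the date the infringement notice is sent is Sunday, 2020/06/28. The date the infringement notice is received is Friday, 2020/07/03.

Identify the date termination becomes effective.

Adding 5 calendar days to 2020/07/03 gives 2020/07/08, which is the last day of the cure period.
Adding 51 calendar days to 2020/07/08 gives 2020/08/28, which is the last day of the consultation period.
The last day of the waiting period: 45 calendar days after 2020/08/28 is 2020/10/12.
The date termination becomes effective: counting 20 business days from Monday, 2020/10/12 (Oct 13, Oct 14, Oct 15, Oct 16, …, Nov 5, Nov 6, Nov 9, skipping weekends) reaches Monday, 2020/11/09.

2020/11/09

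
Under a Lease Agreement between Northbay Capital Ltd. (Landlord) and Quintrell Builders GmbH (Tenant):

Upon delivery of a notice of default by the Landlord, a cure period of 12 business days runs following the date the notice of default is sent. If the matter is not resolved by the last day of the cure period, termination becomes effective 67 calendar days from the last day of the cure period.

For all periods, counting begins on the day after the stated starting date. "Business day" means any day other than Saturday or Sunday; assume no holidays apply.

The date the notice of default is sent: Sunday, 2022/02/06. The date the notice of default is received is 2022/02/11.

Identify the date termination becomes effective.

2022/04/30

From Sunday, 2022/02/06, 12 business days (Feb 7, Feb 8, Feb 9, Feb 10, …, Feb 18, Feb 21, Feb 22, skipping weekends) brings us to Tuesday, 2022/02/22, which is the last day of the cure period.
Adding 67 calendar days to 2022/02/22 gives 2022/04/30, which is the date termination becomes effective.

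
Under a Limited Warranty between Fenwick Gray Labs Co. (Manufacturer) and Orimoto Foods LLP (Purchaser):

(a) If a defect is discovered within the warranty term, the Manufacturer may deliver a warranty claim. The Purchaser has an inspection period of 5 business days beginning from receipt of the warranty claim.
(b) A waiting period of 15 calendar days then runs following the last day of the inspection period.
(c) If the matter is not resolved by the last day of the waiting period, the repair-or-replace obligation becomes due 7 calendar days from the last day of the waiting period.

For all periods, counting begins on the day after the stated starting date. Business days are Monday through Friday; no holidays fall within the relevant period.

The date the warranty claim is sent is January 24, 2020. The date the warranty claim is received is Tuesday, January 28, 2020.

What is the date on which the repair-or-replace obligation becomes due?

February 26, 2020

The last day of the inspection period: counting 5 business days from Tuesday, January 28, 2020 (Jan 29, Jan 30, Jan 31, Feb 3, Feb 4, skipping weekends) reaches Tuesday, February 4, 2020.
The last day of the waiting period: 15 calendar days after February 4, 2020 is February 19, 2020.
Adding 7 calendar days to February 19, 2020 gives February 26, 2020, which is the date on which the repair-or-replace obligation becomes due.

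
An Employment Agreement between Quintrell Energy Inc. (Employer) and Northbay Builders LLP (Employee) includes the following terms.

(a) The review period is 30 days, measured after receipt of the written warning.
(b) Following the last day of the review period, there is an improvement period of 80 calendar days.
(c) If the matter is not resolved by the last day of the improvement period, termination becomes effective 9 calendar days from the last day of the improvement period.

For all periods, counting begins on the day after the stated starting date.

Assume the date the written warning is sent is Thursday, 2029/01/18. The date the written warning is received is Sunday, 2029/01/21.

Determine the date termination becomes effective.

The last day of the review period: 2029/01/21 + 30 days = 2029/02/20.
The last day of the improvement period: 80 calendar days after 2029/02/20 is 2029/05/11.
The date termination becomes effective: 9 calendar days after 2029/05/11 is 2029/05/20.

2029/05/20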